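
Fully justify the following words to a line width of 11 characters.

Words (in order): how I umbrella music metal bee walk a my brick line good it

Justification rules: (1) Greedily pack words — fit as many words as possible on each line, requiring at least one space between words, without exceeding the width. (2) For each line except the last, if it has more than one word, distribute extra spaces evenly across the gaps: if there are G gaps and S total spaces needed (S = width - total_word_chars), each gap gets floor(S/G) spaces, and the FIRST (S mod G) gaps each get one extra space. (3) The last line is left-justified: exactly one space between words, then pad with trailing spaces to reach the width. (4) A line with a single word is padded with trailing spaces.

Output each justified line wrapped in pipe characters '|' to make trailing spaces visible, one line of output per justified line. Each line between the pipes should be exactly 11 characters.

Line 1: ['how', 'I'] (min_width=5, slack=6)
Line 2: ['umbrella'] (min_width=8, slack=3)
Line 3: ['music', 'metal'] (min_width=11, slack=0)
Line 4: ['bee', 'walk', 'a'] (min_width=10, slack=1)
Line 5: ['my', 'brick'] (min_width=8, slack=3)
Line 6: ['line', 'good'] (min_width=9, slack=2)
Line 7: ['it'] (min_width=2, slack=9)

Answer: |how       I|
|umbrella   |
|music metal|
|bee  walk a|
|my    brick|
|line   good|
|it         |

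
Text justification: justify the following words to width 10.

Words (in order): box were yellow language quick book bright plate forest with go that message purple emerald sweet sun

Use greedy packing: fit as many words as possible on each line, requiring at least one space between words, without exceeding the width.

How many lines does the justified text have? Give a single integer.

Answer: 13

Derivation:
Line 1: ['box', 'were'] (min_width=8, slack=2)
Line 2: ['yellow'] (min_width=6, slack=4)
Line 3: ['language'] (min_width=8, slack=2)
Line 4: ['quick', 'book'] (min_width=10, slack=0)
Line 5: ['bright'] (min_width=6, slack=4)
Line 6: ['plate'] (min_width=5, slack=5)
Line 7: ['forest'] (min_width=6, slack=4)
Line 8: ['with', 'go'] (min_width=7, slack=3)
Line 9: ['that'] (min_width=4, slack=6)
Line 10: ['message'] (min_width=7, slack=3)
Line 11: ['purple'] (min_width=6, slack=4)
Line 12: ['emerald'] (min_width=7, slack=3)
Line 13: ['sweet', 'sun'] (min_width=9, slack=1)
Total lines: 13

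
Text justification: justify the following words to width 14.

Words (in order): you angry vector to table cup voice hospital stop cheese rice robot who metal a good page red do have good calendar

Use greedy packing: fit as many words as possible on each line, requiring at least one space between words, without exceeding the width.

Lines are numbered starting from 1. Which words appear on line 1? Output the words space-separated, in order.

Line 1: ['you', 'angry'] (min_width=9, slack=5)
Line 2: ['vector', 'to'] (min_width=9, slack=5)
Line 3: ['table', 'cup'] (min_width=9, slack=5)
Line 4: ['voice', 'hospital'] (min_width=14, slack=0)
Line 5: ['stop', 'cheese'] (min_width=11, slack=3)
Line 6: ['rice', 'robot', 'who'] (min_width=14, slack=0)
Line 7: ['metal', 'a', 'good'] (min_width=12, slack=2)
Line 8: ['page', 'red', 'do'] (min_width=11, slack=3)
Line 9: ['have', 'good'] (min_width=9, slack=5)
Line 10: ['calendar'] (min_width=8, slack=6)

Answer: you angry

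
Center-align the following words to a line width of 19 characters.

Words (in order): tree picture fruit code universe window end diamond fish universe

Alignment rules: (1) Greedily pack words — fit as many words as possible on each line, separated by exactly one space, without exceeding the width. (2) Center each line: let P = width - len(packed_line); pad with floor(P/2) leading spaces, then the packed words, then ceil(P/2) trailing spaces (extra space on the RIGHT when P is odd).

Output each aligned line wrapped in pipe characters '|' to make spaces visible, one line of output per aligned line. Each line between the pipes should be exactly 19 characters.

Answer: |tree picture fruit |
|   code universe   |
|window end diamond |
|   fish universe   |

Derivation:
Line 1: ['tree', 'picture', 'fruit'] (min_width=18, slack=1)
Line 2: ['code', 'universe'] (min_width=13, slack=6)
Line 3: ['window', 'end', 'diamond'] (min_width=18, slack=1)
Line 4: ['fish', 'universe'] (min_width=13, slack=6)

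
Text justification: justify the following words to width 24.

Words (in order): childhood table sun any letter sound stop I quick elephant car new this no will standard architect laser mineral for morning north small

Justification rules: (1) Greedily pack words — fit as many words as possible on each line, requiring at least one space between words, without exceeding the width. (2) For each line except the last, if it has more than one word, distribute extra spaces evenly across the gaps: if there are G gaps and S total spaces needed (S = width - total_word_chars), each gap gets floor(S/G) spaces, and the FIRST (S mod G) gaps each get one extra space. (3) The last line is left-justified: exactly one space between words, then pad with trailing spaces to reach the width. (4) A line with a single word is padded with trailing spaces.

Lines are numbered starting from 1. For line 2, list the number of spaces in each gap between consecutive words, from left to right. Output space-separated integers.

Line 1: ['childhood', 'table', 'sun', 'any'] (min_width=23, slack=1)
Line 2: ['letter', 'sound', 'stop', 'I'] (min_width=19, slack=5)
Line 3: ['quick', 'elephant', 'car', 'new'] (min_width=22, slack=2)
Line 4: ['this', 'no', 'will', 'standard'] (min_width=21, slack=3)
Line 5: ['architect', 'laser', 'mineral'] (min_width=23, slack=1)
Line 6: ['for', 'morning', 'north', 'small'] (min_width=23, slack=1)

Answer: 3 3 2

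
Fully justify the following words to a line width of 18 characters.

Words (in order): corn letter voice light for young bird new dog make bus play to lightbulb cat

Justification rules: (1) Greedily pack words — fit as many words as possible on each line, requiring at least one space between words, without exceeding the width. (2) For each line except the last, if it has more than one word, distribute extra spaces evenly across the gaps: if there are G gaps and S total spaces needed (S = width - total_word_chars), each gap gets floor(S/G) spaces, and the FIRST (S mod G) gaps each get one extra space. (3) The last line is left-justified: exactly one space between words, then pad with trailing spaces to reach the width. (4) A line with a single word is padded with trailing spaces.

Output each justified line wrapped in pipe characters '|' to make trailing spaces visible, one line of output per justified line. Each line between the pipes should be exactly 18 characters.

Answer: |corn  letter voice|
|light   for  young|
|bird  new dog make|
|bus     play    to|
|lightbulb cat     |

Derivation:
Line 1: ['corn', 'letter', 'voice'] (min_width=17, slack=1)
Line 2: ['light', 'for', 'young'] (min_width=15, slack=3)
Line 3: ['bird', 'new', 'dog', 'make'] (min_width=17, slack=1)
Line 4: ['bus', 'play', 'to'] (min_width=11, slack=7)
Line 5: ['lightbulb', 'cat'] (min_width=13, slack=5)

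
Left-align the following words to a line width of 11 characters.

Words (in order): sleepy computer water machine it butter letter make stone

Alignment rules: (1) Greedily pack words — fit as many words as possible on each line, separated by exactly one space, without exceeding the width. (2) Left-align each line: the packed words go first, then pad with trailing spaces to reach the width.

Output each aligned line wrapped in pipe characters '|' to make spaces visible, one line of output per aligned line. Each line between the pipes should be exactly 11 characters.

Answer: |sleepy     |
|computer   |
|water      |
|machine it |
|butter     |
|letter make|
|stone      |

Derivation:
Line 1: ['sleepy'] (min_width=6, slack=5)
Line 2: ['computer'] (min_width=8, slack=3)
Line 3: ['water'] (min_width=5, slack=6)
Line 4: ['machine', 'it'] (min_width=10, slack=1)
Line 5: ['butter'] (min_width=6, slack=5)
Line 6: ['letter', 'make'] (min_width=11, slack=0)
Line 7: ['stone'] (min_width=5, slack=6)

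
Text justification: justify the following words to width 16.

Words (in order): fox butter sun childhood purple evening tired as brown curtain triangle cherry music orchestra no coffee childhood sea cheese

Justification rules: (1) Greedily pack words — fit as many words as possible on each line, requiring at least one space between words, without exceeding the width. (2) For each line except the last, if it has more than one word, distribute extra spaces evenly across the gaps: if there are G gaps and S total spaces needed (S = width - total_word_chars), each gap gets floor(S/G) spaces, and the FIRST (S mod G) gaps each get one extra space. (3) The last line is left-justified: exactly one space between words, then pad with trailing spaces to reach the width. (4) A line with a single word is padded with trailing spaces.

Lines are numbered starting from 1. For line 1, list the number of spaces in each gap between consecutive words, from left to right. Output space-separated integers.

Line 1: ['fox', 'butter', 'sun'] (min_width=14, slack=2)
Line 2: ['childhood', 'purple'] (min_width=16, slack=0)
Line 3: ['evening', 'tired', 'as'] (min_width=16, slack=0)
Line 4: ['brown', 'curtain'] (min_width=13, slack=3)
Line 5: ['triangle', 'cherry'] (min_width=15, slack=1)
Line 6: ['music', 'orchestra'] (min_width=15, slack=1)
Line 7: ['no', 'coffee'] (min_width=9, slack=7)
Line 8: ['childhood', 'sea'] (min_width=13, slack=3)
Line 9: ['cheese'] (min_width=6, slack=10)

Answer: 2 2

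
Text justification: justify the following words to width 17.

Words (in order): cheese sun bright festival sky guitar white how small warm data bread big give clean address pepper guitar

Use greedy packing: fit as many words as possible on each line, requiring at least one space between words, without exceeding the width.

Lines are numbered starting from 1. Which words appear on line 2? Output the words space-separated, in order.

Line 1: ['cheese', 'sun', 'bright'] (min_width=17, slack=0)
Line 2: ['festival', 'sky'] (min_width=12, slack=5)
Line 3: ['guitar', 'white', 'how'] (min_width=16, slack=1)
Line 4: ['small', 'warm', 'data'] (min_width=15, slack=2)
Line 5: ['bread', 'big', 'give'] (min_width=14, slack=3)
Line 6: ['clean', 'address'] (min_width=13, slack=4)
Line 7: ['pepper', 'guitar'] (min_width=13, slack=4)

Answer: festival sky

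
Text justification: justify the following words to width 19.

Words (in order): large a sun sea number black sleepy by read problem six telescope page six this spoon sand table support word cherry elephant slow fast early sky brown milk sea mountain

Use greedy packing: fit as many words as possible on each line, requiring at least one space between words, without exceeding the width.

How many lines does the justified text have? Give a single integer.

Line 1: ['large', 'a', 'sun', 'sea'] (min_width=15, slack=4)
Line 2: ['number', 'black', 'sleepy'] (min_width=19, slack=0)
Line 3: ['by', 'read', 'problem', 'six'] (min_width=19, slack=0)
Line 4: ['telescope', 'page', 'six'] (min_width=18, slack=1)
Line 5: ['this', 'spoon', 'sand'] (min_width=15, slack=4)
Line 6: ['table', 'support', 'word'] (min_width=18, slack=1)
Line 7: ['cherry', 'elephant'] (min_width=15, slack=4)
Line 8: ['slow', 'fast', 'early', 'sky'] (min_width=19, slack=0)
Line 9: ['brown', 'milk', 'sea'] (min_width=14, slack=5)
Line 10: ['mountain'] (min_width=8, slack=11)
Total lines: 10

Answer: 10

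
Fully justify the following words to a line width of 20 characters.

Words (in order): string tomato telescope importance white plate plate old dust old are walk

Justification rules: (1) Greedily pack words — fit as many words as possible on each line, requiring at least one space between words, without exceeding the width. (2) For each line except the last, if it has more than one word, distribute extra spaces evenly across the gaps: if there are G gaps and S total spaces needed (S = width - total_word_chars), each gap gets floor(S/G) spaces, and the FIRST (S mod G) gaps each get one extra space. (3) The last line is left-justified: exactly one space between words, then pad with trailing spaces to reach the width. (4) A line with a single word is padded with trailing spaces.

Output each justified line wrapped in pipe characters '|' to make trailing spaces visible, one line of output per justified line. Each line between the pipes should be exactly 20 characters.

Line 1: ['string', 'tomato'] (min_width=13, slack=7)
Line 2: ['telescope', 'importance'] (min_width=20, slack=0)
Line 3: ['white', 'plate', 'plate'] (min_width=17, slack=3)
Line 4: ['old', 'dust', 'old', 'are'] (min_width=16, slack=4)
Line 5: ['walk'] (min_width=4, slack=16)

Answer: |string        tomato|
|telescope importance|
|white   plate  plate|
|old   dust  old  are|
|walk                |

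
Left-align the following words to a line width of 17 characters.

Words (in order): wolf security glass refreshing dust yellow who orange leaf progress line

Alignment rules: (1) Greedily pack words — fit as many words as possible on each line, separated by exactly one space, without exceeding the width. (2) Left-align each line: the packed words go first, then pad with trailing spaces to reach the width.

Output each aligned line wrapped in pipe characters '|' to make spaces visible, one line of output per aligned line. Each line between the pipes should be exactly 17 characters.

Line 1: ['wolf', 'security'] (min_width=13, slack=4)
Line 2: ['glass', 'refreshing'] (min_width=16, slack=1)
Line 3: ['dust', 'yellow', 'who'] (min_width=15, slack=2)
Line 4: ['orange', 'leaf'] (min_width=11, slack=6)
Line 5: ['progress', 'line'] (min_width=13, slack=4)

Answer: |wolf security    |
|glass refreshing |
|dust yellow who  |
|orange leaf      |
|progress line    |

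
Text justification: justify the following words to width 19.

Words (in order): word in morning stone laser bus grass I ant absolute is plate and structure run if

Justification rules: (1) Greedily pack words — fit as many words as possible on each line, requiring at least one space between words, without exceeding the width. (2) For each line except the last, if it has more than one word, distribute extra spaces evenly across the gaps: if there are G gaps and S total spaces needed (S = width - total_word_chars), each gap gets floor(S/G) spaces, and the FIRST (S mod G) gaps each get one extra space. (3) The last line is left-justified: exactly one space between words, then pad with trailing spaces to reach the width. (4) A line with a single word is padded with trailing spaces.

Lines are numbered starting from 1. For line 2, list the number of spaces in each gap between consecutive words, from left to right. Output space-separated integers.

Line 1: ['word', 'in', 'morning'] (min_width=15, slack=4)
Line 2: ['stone', 'laser', 'bus'] (min_width=15, slack=4)
Line 3: ['grass', 'I', 'ant'] (min_width=11, slack=8)
Line 4: ['absolute', 'is', 'plate'] (min_width=17, slack=2)
Line 5: ['and', 'structure', 'run'] (min_width=17, slack=2)
Line 6: ['if'] (min_width=2, slack=17)

Answer: 3 3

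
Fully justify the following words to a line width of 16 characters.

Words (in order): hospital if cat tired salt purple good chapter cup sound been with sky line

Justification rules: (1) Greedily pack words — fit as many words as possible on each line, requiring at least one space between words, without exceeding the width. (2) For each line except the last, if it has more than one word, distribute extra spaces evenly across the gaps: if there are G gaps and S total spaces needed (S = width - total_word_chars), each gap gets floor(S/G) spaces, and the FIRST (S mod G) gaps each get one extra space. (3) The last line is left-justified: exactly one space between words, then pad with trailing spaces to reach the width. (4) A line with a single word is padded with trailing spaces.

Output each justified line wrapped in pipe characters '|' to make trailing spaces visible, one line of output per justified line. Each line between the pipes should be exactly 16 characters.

Line 1: ['hospital', 'if', 'cat'] (min_width=15, slack=1)
Line 2: ['tired', 'salt'] (min_width=10, slack=6)
Line 3: ['purple', 'good'] (min_width=11, slack=5)
Line 4: ['chapter', 'cup'] (min_width=11, slack=5)
Line 5: ['sound', 'been', 'with'] (min_width=15, slack=1)
Line 6: ['sky', 'line'] (min_width=8, slack=8)

Answer: |hospital  if cat|
|tired       salt|
|purple      good|
|chapter      cup|
|sound  been with|
|sky line        |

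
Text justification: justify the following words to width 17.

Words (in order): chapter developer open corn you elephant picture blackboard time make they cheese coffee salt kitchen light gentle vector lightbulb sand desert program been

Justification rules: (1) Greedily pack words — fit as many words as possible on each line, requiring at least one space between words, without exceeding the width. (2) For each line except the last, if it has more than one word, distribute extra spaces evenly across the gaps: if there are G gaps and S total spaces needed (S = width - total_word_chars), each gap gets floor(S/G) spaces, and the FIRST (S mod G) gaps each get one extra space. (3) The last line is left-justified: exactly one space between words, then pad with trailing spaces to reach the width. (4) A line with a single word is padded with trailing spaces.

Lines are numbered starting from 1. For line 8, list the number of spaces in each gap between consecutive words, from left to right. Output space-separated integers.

Line 1: ['chapter', 'developer'] (min_width=17, slack=0)
Line 2: ['open', 'corn', 'you'] (min_width=13, slack=4)
Line 3: ['elephant', 'picture'] (min_width=16, slack=1)
Line 4: ['blackboard', 'time'] (min_width=15, slack=2)
Line 5: ['make', 'they', 'cheese'] (min_width=16, slack=1)
Line 6: ['coffee', 'salt'] (min_width=11, slack=6)
Line 7: ['kitchen', 'light'] (min_width=13, slack=4)
Line 8: ['gentle', 'vector'] (min_width=13, slack=4)
Line 9: ['lightbulb', 'sand'] (min_width=14, slack=3)
Line 10: ['desert', 'program'] (min_width=14, slack=3)
Line 11: ['been'] (min_width=4, slack=13)

Answer: 5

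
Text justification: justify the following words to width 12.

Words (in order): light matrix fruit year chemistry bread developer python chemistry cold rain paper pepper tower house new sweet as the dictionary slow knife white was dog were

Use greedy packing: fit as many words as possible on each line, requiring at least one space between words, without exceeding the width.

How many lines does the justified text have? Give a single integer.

Line 1: ['light', 'matrix'] (min_width=12, slack=0)
Line 2: ['fruit', 'year'] (min_width=10, slack=2)
Line 3: ['chemistry'] (min_width=9, slack=3)
Line 4: ['bread'] (min_width=5, slack=7)
Line 5: ['developer'] (min_width=9, slack=3)
Line 6: ['python'] (min_width=6, slack=6)
Line 7: ['chemistry'] (min_width=9, slack=3)
Line 8: ['cold', 'rain'] (min_width=9, slack=3)
Line 9: ['paper', 'pepper'] (min_width=12, slack=0)
Line 10: ['tower', 'house'] (min_width=11, slack=1)
Line 11: ['new', 'sweet', 'as'] (min_width=12, slack=0)
Line 12: ['the'] (min_width=3, slack=9)
Line 13: ['dictionary'] (min_width=10, slack=2)
Line 14: ['slow', 'knife'] (min_width=10, slack=2)
Line 15: ['white', 'was'] (min_width=9, slack=3)
Line 16: ['dog', 'were'] (min_width=8, slack=4)
Total lines: 16

Answer: 16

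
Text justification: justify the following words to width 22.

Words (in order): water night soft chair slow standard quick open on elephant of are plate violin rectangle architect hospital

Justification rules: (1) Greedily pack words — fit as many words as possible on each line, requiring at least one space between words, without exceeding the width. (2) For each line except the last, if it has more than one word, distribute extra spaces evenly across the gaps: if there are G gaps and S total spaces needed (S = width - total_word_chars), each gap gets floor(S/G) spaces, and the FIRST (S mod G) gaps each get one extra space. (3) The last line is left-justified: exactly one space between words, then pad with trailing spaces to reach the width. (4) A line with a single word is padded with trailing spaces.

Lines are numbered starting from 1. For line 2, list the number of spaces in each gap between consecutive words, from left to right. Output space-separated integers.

Answer: 3 2

Derivation:
Line 1: ['water', 'night', 'soft', 'chair'] (min_width=22, slack=0)
Line 2: ['slow', 'standard', 'quick'] (min_width=19, slack=3)
Line 3: ['open', 'on', 'elephant', 'of'] (min_width=19, slack=3)
Line 4: ['are', 'plate', 'violin'] (min_width=16, slack=6)
Line 5: ['rectangle', 'architect'] (min_width=19, slack=3)
Line 6: ['hospital'] (min_width=8, slack=14)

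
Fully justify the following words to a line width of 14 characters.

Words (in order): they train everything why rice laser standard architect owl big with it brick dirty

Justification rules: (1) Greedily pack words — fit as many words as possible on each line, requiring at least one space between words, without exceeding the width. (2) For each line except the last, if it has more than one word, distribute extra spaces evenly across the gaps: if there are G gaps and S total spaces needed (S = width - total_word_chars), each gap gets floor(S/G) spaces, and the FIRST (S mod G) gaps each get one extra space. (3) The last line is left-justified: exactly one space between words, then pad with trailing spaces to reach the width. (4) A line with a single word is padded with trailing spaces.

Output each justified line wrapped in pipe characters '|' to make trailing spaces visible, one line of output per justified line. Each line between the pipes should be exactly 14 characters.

Line 1: ['they', 'train'] (min_width=10, slack=4)
Line 2: ['everything', 'why'] (min_width=14, slack=0)
Line 3: ['rice', 'laser'] (min_width=10, slack=4)
Line 4: ['standard'] (min_width=8, slack=6)
Line 5: ['architect', 'owl'] (min_width=13, slack=1)
Line 6: ['big', 'with', 'it'] (min_width=11, slack=3)
Line 7: ['brick', 'dirty'] (min_width=11, slack=3)

Answer: |they     train|
|everything why|
|rice     laser|
|standard      |
|architect  owl|
|big   with  it|
|brick dirty   |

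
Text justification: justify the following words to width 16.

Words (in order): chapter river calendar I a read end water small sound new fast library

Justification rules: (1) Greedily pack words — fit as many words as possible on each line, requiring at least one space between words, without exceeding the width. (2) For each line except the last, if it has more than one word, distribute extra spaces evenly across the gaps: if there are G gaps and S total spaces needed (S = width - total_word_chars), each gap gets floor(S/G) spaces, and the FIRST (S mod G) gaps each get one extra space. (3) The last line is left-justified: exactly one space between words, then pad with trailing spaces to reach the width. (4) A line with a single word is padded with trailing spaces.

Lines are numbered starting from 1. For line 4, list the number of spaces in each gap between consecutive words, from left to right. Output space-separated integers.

Answer: 2 1

Derivation:
Line 1: ['chapter', 'river'] (min_width=13, slack=3)
Line 2: ['calendar', 'I', 'a'] (min_width=12, slack=4)
Line 3: ['read', 'end', 'water'] (min_width=14, slack=2)
Line 4: ['small', 'sound', 'new'] (min_width=15, slack=1)
Line 5: ['fast', 'library'] (min_width=12, slack=4)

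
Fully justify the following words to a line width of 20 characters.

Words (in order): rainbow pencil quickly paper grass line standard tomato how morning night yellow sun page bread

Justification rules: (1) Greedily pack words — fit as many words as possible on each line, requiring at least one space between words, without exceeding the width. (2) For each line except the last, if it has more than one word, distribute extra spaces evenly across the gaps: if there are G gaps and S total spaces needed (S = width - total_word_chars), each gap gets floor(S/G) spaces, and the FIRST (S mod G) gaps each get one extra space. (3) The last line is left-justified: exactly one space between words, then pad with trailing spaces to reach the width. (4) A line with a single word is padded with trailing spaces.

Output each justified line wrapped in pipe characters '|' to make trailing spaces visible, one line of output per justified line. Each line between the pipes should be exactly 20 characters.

Answer: |rainbow       pencil|
|quickly  paper grass|
|line standard tomato|
|how   morning  night|
|yellow    sun   page|
|bread               |

Derivation:
Line 1: ['rainbow', 'pencil'] (min_width=14, slack=6)
Line 2: ['quickly', 'paper', 'grass'] (min_width=19, slack=1)
Line 3: ['line', 'standard', 'tomato'] (min_width=20, slack=0)
Line 4: ['how', 'morning', 'night'] (min_width=17, slack=3)
Line 5: ['yellow', 'sun', 'page'] (min_width=15, slack=5)
Line 6: ['bread'] (min_width=5, slack=15)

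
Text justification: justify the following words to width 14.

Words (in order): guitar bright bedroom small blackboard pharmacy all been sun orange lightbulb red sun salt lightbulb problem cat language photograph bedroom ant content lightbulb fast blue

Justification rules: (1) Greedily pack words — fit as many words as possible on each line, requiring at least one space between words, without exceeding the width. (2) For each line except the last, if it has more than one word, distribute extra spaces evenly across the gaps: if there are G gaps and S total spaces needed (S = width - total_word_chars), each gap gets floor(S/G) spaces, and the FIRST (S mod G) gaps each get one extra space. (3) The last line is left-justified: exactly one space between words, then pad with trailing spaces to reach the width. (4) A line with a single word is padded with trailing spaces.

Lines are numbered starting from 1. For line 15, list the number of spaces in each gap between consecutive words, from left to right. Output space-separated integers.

Answer: 1

Derivation:
Line 1: ['guitar', 'bright'] (min_width=13, slack=1)
Line 2: ['bedroom', 'small'] (min_width=13, slack=1)
Line 3: ['blackboard'] (min_width=10, slack=4)
Line 4: ['pharmacy', 'all'] (min_width=12, slack=2)
Line 5: ['been', 'sun'] (min_width=8, slack=6)
Line 6: ['orange'] (min_width=6, slack=8)
Line 7: ['lightbulb', 'red'] (min_width=13, slack=1)
Line 8: ['sun', 'salt'] (min_width=8, slack=6)
Line 9: ['lightbulb'] (min_width=9, slack=5)
Line 10: ['problem', 'cat'] (min_width=11, slack=3)
Line 11: ['language'] (min_width=8, slack=6)
Line 12: ['photograph'] (min_width=10, slack=4)
Line 13: ['bedroom', 'ant'] (min_width=11, slack=3)
Line 14: ['content'] (min_width=7, slack=7)
Line 15: ['lightbulb', 'fast'] (min_width=14, slack=0)
Line 16: ['blue'] (min_width=4, slack=10)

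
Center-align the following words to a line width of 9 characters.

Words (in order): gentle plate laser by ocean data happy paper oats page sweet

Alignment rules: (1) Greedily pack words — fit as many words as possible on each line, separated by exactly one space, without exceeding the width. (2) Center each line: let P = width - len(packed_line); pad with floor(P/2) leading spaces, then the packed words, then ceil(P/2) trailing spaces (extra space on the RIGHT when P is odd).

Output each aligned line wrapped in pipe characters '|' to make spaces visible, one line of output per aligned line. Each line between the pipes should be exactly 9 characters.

Line 1: ['gentle'] (min_width=6, slack=3)
Line 2: ['plate'] (min_width=5, slack=4)
Line 3: ['laser', 'by'] (min_width=8, slack=1)
Line 4: ['ocean'] (min_width=5, slack=4)
Line 5: ['data'] (min_width=4, slack=5)
Line 6: ['happy'] (min_width=5, slack=4)
Line 7: ['paper'] (min_width=5, slack=4)
Line 8: ['oats', 'page'] (min_width=9, slack=0)
Line 9: ['sweet'] (min_width=5, slack=4)

Answer: | gentle  |
|  plate  |
|laser by |
|  ocean  |
|  data   |
|  happy  |
|  paper  |
|oats page|
|  sweet  |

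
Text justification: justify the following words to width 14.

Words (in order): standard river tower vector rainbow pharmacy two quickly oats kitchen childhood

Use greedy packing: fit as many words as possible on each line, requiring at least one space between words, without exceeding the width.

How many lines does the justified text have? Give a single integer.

Line 1: ['standard', 'river'] (min_width=14, slack=0)
Line 2: ['tower', 'vector'] (min_width=12, slack=2)
Line 3: ['rainbow'] (min_width=7, slack=7)
Line 4: ['pharmacy', 'two'] (min_width=12, slack=2)
Line 5: ['quickly', 'oats'] (min_width=12, slack=2)
Line 6: ['kitchen'] (min_width=7, slack=7)
Line 7: ['childhood'] (min_width=9, slack=5)
Total lines: 7

Answer: 7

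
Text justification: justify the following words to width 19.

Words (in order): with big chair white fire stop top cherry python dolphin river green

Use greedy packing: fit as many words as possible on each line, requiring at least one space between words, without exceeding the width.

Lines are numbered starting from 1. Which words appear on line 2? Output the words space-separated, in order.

Line 1: ['with', 'big', 'chair'] (min_width=14, slack=5)
Line 2: ['white', 'fire', 'stop', 'top'] (min_width=19, slack=0)
Line 3: ['cherry', 'python'] (min_width=13, slack=6)
Line 4: ['dolphin', 'river', 'green'] (min_width=19, slack=0)

Answer: white fire stop top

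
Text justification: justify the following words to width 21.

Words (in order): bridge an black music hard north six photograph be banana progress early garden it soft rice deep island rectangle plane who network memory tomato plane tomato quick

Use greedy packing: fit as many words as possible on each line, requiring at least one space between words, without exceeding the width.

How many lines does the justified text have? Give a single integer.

Line 1: ['bridge', 'an', 'black', 'music'] (min_width=21, slack=0)
Line 2: ['hard', 'north', 'six'] (min_width=14, slack=7)
Line 3: ['photograph', 'be', 'banana'] (min_width=20, slack=1)
Line 4: ['progress', 'early', 'garden'] (min_width=21, slack=0)
Line 5: ['it', 'soft', 'rice', 'deep'] (min_width=17, slack=4)
Line 6: ['island', 'rectangle'] (min_width=16, slack=5)
Line 7: ['plane', 'who', 'network'] (min_width=17, slack=4)
Line 8: ['memory', 'tomato', 'plane'] (min_width=19, slack=2)
Line 9: ['tomato', 'quick'] (min_width=12, slack=9)
Total lines: 9

Answer: 9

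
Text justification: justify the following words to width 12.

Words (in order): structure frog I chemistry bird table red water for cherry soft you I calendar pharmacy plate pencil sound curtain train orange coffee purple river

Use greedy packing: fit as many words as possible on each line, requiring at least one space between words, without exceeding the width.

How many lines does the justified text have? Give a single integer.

Line 1: ['structure'] (min_width=9, slack=3)
Line 2: ['frog', 'I'] (min_width=6, slack=6)
Line 3: ['chemistry'] (min_width=9, slack=3)
Line 4: ['bird', 'table'] (min_width=10, slack=2)
Line 5: ['red', 'water'] (min_width=9, slack=3)
Line 6: ['for', 'cherry'] (min_width=10, slack=2)
Line 7: ['soft', 'you', 'I'] (min_width=10, slack=2)
Line 8: ['calendar'] (min_width=8, slack=4)
Line 9: ['pharmacy'] (min_width=8, slack=4)
Line 10: ['plate', 'pencil'] (min_width=12, slack=0)
Line 11: ['sound'] (min_width=5, slack=7)
Line 12: ['curtain'] (min_width=7, slack=5)
Line 13: ['train', 'orange'] (min_width=12, slack=0)
Line 14: ['coffee'] (min_width=6, slack=6)
Line 15: ['purple', 'river'] (min_width=12, slack=0)
Total lines: 15

Answer: 15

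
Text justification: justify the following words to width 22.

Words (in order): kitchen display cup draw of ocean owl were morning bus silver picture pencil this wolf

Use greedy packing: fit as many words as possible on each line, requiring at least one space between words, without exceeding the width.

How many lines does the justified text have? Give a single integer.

Answer: 5

Derivation:
Line 1: ['kitchen', 'display', 'cup'] (min_width=19, slack=3)
Line 2: ['draw', 'of', 'ocean', 'owl', 'were'] (min_width=22, slack=0)
Line 3: ['morning', 'bus', 'silver'] (min_width=18, slack=4)
Line 4: ['picture', 'pencil', 'this'] (min_width=19, slack=3)
Line 5: ['wolf'] (min_width=4, slack=18)
Total lines: 5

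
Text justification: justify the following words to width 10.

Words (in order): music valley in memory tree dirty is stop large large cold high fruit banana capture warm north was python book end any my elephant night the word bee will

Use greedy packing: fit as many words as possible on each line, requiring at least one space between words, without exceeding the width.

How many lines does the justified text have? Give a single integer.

Line 1: ['music'] (min_width=5, slack=5)
Line 2: ['valley', 'in'] (min_width=9, slack=1)
Line 3: ['memory'] (min_width=6, slack=4)
Line 4: ['tree', 'dirty'] (min_width=10, slack=0)
Line 5: ['is', 'stop'] (min_width=7, slack=3)
Line 6: ['large'] (min_width=5, slack=5)
Line 7: ['large', 'cold'] (min_width=10, slack=0)
Line 8: ['high', 'fruit'] (min_width=10, slack=0)
Line 9: ['banana'] (min_width=6, slack=4)
Line 10: ['capture'] (min_width=7, slack=3)
Line 11: ['warm', 'north'] (min_width=10, slack=0)
Line 12: ['was', 'python'] (min_width=10, slack=0)
Line 13: ['book', 'end'] (min_width=8, slack=2)
Line 14: ['any', 'my'] (min_width=6, slack=4)
Line 15: ['elephant'] (min_width=8, slack=2)
Line 16: ['night', 'the'] (min_width=9, slack=1)
Line 17: ['word', 'bee'] (min_width=8, slack=2)
Line 18: ['will'] (min_width=4, slack=6)
Total lines: 18

Answer: 18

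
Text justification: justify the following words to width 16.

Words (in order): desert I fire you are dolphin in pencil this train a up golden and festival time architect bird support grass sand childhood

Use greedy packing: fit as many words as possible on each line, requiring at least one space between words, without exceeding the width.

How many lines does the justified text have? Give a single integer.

Line 1: ['desert', 'I', 'fire'] (min_width=13, slack=3)
Line 2: ['you', 'are', 'dolphin'] (min_width=15, slack=1)
Line 3: ['in', 'pencil', 'this'] (min_width=14, slack=2)
Line 4: ['train', 'a', 'up'] (min_width=10, slack=6)
Line 5: ['golden', 'and'] (min_width=10, slack=6)
Line 6: ['festival', 'time'] (min_width=13, slack=3)
Line 7: ['architect', 'bird'] (min_width=14, slack=2)
Line 8: ['support', 'grass'] (min_width=13, slack=3)
Line 9: ['sand', 'childhood'] (min_width=14, slack=2)
Total lines: 9

Answer: 9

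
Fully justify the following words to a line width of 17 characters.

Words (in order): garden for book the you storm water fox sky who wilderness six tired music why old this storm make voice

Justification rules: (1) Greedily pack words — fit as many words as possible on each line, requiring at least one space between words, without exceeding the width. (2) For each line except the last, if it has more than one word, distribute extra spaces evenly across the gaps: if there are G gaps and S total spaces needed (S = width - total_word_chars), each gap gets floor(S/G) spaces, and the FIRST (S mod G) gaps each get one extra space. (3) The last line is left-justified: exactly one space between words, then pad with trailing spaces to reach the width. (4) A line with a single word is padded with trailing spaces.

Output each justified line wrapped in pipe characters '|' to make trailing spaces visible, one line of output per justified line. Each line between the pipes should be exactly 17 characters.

Answer: |garden  for  book|
|the   you   storm|
|water fox sky who|
|wilderness    six|
|tired  music  why|
|old   this  storm|
|make voice       |

Derivation:
Line 1: ['garden', 'for', 'book'] (min_width=15, slack=2)
Line 2: ['the', 'you', 'storm'] (min_width=13, slack=4)
Line 3: ['water', 'fox', 'sky', 'who'] (min_width=17, slack=0)
Line 4: ['wilderness', 'six'] (min_width=14, slack=3)
Line 5: ['tired', 'music', 'why'] (min_width=15, slack=2)
Line 6: ['old', 'this', 'storm'] (min_width=14, slack=3)
Line 7: ['make', 'voice'] (min_width=10, slack=7)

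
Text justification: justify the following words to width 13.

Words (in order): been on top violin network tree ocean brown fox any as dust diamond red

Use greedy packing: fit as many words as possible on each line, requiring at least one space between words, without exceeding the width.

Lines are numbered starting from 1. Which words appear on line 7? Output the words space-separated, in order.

Answer: red

Derivation:
Line 1: ['been', 'on', 'top'] (min_width=11, slack=2)
Line 2: ['violin'] (min_width=6, slack=7)
Line 3: ['network', 'tree'] (min_width=12, slack=1)
Line 4: ['ocean', 'brown'] (min_width=11, slack=2)
Line 5: ['fox', 'any', 'as'] (min_width=10, slack=3)
Line 6: ['dust', 'diamond'] (min_width=12, slack=1)
Line 7: ['red'] (min_width=3, slack=10)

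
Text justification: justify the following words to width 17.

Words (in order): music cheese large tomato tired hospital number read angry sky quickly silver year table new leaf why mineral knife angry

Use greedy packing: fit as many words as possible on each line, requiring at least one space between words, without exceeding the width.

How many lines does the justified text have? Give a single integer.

Answer: 9

Derivation:
Line 1: ['music', 'cheese'] (min_width=12, slack=5)
Line 2: ['large', 'tomato'] (min_width=12, slack=5)
Line 3: ['tired', 'hospital'] (min_width=14, slack=3)
Line 4: ['number', 'read', 'angry'] (min_width=17, slack=0)
Line 5: ['sky', 'quickly'] (min_width=11, slack=6)
Line 6: ['silver', 'year', 'table'] (min_width=17, slack=0)
Line 7: ['new', 'leaf', 'why'] (min_width=12, slack=5)
Line 8: ['mineral', 'knife'] (min_width=13, slack=4)
Line 9: ['angry'] (min_width=5, slack=12)
Total lines: 9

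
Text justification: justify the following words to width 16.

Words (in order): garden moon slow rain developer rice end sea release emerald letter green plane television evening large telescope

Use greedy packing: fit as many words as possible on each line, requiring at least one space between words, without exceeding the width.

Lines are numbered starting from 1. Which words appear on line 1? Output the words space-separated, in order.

Line 1: ['garden', 'moon', 'slow'] (min_width=16, slack=0)
Line 2: ['rain', 'developer'] (min_width=14, slack=2)
Line 3: ['rice', 'end', 'sea'] (min_width=12, slack=4)
Line 4: ['release', 'emerald'] (min_width=15, slack=1)
Line 5: ['letter', 'green'] (min_width=12, slack=4)
Line 6: ['plane', 'television'] (min_width=16, slack=0)
Line 7: ['evening', 'large'] (min_width=13, slack=3)
Line 8: ['telescope'] (min_width=9, slack=7)

Answer: garden moon slow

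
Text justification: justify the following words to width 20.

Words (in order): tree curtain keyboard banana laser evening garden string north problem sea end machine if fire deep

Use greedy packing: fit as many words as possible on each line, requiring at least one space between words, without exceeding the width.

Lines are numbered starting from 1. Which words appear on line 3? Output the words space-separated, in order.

Line 1: ['tree', 'curtain'] (min_width=12, slack=8)
Line 2: ['keyboard', 'banana'] (min_width=15, slack=5)
Line 3: ['laser', 'evening', 'garden'] (min_width=20, slack=0)
Line 4: ['string', 'north', 'problem'] (min_width=20, slack=0)
Line 5: ['sea', 'end', 'machine', 'if'] (min_width=18, slack=2)
Line 6: ['fire', 'deep'] (min_width=9, slack=11)

Answer: laser evening garden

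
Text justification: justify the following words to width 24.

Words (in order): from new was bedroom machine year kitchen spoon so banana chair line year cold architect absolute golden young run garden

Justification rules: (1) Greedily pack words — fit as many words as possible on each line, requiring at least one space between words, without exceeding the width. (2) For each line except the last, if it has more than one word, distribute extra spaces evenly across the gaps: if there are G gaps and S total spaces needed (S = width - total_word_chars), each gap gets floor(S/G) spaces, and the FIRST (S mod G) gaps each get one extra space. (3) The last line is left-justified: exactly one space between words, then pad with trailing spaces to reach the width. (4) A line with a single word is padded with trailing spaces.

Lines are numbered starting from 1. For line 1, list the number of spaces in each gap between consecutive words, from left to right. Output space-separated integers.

Answer: 3 2 2

Derivation:
Line 1: ['from', 'new', 'was', 'bedroom'] (min_width=20, slack=4)
Line 2: ['machine', 'year', 'kitchen'] (min_width=20, slack=4)
Line 3: ['spoon', 'so', 'banana', 'chair'] (min_width=21, slack=3)
Line 4: ['line', 'year', 'cold', 'architect'] (min_width=24, slack=0)
Line 5: ['absolute', 'golden', 'young'] (min_width=21, slack=3)
Line 6: ['run', 'garden'] (min_width=10, slack=14)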